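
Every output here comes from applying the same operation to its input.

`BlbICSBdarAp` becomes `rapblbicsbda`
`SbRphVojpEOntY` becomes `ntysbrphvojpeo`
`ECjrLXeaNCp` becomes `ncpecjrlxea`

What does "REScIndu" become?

nduresci

Looking at the pairs, the operation is to move the last 3 characters to the front (rotate right by 3), then convert every letter to lowercase.
On "REScIndu": the first step gives "nduREScI", and the second then gives "nduresci".
(Check on "BlbICSBdarAp": → "rApBlbICSBda" → "rapblbicsbda" ✓)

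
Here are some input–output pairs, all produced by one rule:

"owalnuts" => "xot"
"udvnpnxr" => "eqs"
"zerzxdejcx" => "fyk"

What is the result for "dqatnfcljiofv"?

romp

The transformation: keep one character in every 3, starting at position 2 (positions 2nd, 5th, 8th, ...), then shift every letter 1 place forward in the alphabet (wrapping around).
On "dqatnfcljiofv": the first step gives "qnlo", and the second then gives "romp".
(Check on "zerzxdejcx": → "exj" → "fyk" ✓)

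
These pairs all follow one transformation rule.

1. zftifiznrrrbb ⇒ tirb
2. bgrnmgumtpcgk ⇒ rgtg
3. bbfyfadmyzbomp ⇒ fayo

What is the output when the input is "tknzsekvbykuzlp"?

The rule is to keep one character in every 3, starting at position 3 (positions 3rd, 6th, 9th, ...).
Doing the same to "tknzsekvbykuzlp": "nebup".

nebup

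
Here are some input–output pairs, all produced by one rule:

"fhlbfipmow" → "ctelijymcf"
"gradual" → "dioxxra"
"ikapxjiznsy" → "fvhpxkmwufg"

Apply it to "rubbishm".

The rule is to shift every letter 3 places backward in the alphabet (wrapping around), then take characters alternately from the front and the back (1st, last, 2nd, 2nd-last, ...).
"rubbishm" → "oryyfpej" → "ojreypyf".

ojreypyf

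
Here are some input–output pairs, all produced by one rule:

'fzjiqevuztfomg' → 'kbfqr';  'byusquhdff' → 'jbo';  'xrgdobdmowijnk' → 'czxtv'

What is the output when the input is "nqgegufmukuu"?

The rule is to keep one character in every 3, starting at position 2 (positions 2nd, 5th, 8th, ...), then shift every letter 11 places forward in the alphabet (wrapping around).
On "nqgegufmukuu" that produces "brxf".

brxf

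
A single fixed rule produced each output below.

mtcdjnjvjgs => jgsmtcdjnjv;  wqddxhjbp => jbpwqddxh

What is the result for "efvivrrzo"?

rzoefvivr

Each output is the input with this applied: move the last 3 characters to the front (rotate right by 3).
For "efvivrrzo" the result is "rzoefvivr".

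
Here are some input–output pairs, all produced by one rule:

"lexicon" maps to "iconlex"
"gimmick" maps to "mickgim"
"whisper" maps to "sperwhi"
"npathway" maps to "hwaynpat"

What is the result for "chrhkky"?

Rule — move the last character to the front, then move the last 3 characters to the front (rotate right by 3).
Starting from "chrhkky": after the first operation, "ychrhkk"; after the second, "hkkychr".

hkkychr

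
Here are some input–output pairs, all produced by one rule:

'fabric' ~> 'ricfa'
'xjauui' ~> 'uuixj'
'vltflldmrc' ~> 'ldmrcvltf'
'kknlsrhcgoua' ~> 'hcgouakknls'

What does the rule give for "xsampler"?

What's happening: swap the front and back halves of the string, then delete the last character.
Applying that to "xsampler" gives "plerxsa".

plerxsa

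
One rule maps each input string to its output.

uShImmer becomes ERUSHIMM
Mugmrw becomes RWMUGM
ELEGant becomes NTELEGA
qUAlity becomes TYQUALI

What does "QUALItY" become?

What's happening: move the last 2 characters to the front (rotate right by 2), then convert every letter to uppercase.
On "QUALItY": the first step gives "tYQUALI", and the second then gives "TYQUALI".
(Check on "uShImmer": → "eruShImm" → "ERUSHIMM" ✓)

TYQUALI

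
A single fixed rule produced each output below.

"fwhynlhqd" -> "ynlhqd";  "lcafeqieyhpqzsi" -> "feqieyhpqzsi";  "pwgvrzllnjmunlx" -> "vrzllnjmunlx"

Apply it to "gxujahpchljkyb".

jahpchljkyb

The pattern: delete the first 3 characters.
Applying that to "gxujahpchljkyb" gives "jahpchljkyb".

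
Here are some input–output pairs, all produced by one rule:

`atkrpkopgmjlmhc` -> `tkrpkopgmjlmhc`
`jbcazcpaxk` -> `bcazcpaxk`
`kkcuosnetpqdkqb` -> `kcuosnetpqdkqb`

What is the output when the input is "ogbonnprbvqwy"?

Each output is the input with this applied: delete the first character.
Applying that to "ogbonnprbvqwy" gives "gbonnprbvqwy".

gbonnprbvqwy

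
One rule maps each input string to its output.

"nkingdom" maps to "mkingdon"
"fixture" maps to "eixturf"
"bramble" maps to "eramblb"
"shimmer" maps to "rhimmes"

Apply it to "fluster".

Each output is the input with this applied: swap the first and last characters.
Doing the same to "fluster": "rlustef".

rlustef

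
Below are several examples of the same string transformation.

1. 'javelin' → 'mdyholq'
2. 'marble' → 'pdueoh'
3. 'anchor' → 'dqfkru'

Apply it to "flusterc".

ioxvwhuf

Rule — shift every letter 3 places forward in the alphabet (wrapping around).
So "flusterc" becomes "ioxvwhuf".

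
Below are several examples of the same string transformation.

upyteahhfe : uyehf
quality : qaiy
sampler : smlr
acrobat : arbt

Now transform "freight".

fegt

The rule is to keep every other character starting from the first (positions 1st, 3rd, 5th, ...).
Doing the same to "freight": "fegt".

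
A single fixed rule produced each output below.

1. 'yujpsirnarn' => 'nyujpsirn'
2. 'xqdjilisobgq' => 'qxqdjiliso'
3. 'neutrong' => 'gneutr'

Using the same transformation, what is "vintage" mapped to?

evint

The pattern: move the last character to the front, then delete the last 2 characters.
Working it through for "vintage": intermediate "evintag", final "evint".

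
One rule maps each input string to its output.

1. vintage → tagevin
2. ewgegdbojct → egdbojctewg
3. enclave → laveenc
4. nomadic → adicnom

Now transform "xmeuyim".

uyimxme

Looking at the pairs, the operation is to move the first 3 characters to the end (rotate left by 3).
For "xmeuyim" the result is "uyimxme".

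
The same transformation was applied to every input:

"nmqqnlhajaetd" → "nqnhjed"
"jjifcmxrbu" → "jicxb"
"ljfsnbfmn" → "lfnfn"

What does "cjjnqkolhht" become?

The pattern: keep every other character starting from the first (positions 1st, 3rd, 5th, ...).
On "cjjnqkolhht" that produces "cjqoht".

cjqoht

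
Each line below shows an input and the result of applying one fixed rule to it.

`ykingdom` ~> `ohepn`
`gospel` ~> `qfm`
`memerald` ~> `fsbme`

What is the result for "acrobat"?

pcbu

Looking at the pairs, the operation is to shift every letter 1 place forward in the alphabet (wrapping around), then delete the first 3 characters.
Applying both steps to "acrobat": "bdspcbu", then "pcbu".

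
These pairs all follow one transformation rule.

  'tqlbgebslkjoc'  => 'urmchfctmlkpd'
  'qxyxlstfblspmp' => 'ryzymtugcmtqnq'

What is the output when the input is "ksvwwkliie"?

ltwxxlmjjf

The pattern: shift every letter 1 place forward in the alphabet (wrapping around).
Doing the same to "ksvwwkliie": "ltwxxlmjjf".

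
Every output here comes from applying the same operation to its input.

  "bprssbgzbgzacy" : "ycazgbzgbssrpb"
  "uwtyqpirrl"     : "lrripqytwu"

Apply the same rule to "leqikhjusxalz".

Looking at the pairs, the operation is to reverse the string.
Applying that to "leqikhjusxalz" gives "zlaxsujhkiqel".

zlaxsujhkiqel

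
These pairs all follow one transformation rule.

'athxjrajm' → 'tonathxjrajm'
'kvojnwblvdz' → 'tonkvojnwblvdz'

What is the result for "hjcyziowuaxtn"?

What's happening: prepend "ton".
"hjcyziowuaxtn" → "tonhjcyziowuaxtn".

tonhjcyziowuaxtn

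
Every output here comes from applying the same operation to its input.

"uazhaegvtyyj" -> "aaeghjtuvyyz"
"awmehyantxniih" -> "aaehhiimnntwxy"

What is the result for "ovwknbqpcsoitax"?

The transformation: sort the characters into alphabetical order.
For "ovwknbqpcsoitax" the result is "abciknoopqstvwx".

abciknoopqstvwx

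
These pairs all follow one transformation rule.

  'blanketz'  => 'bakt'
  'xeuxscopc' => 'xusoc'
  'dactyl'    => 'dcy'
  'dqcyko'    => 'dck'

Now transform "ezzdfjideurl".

The transformation: keep every other character starting from the first (positions 1st, 3rd, 5th, ...).
On "ezzdfjideurl" that produces "ezfier".

ezfier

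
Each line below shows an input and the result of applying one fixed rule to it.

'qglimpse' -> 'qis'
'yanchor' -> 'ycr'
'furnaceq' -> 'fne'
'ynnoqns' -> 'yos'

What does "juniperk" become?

jir

Rule — keep one character in every 3, starting at position 1 (positions 1st, 4th, 7th, ...).
On "juniperk" that produces "jir".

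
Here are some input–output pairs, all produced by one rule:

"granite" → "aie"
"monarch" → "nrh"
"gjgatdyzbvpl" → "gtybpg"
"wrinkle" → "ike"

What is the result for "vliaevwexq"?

iewxv

Each output is the input with this applied: move the first character to the end, then keep every other character starting from the second (positions 2nd, 4th, 6th, ...).
For "vliaevwexq", step one produces "liaevwexqv"; step two turns that into "iewxv".
(Check on "monarch": → "onarchm" → "nrh" ✓)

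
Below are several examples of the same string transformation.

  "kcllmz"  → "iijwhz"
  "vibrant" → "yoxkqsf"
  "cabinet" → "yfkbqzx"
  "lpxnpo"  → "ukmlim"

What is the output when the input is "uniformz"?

What's happening: move the first 2 characters to the end (rotate left by 2), then shift every letter 3 places backward in the alphabet (wrapping around).
So "uniformz" becomes "fclojwrk".

fclojwrk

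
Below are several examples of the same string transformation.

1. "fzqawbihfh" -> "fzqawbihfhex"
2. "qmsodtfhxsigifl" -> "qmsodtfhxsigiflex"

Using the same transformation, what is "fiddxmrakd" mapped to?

fiddxmrakdex

Rule — append "ex".
"fiddxmrakd" → "fiddxmrakdex".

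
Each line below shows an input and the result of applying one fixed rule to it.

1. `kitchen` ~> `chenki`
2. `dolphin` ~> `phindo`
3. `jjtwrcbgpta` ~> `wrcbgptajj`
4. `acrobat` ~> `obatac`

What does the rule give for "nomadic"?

adicno

In each case the input is transformed by: move the first 2 characters to the end (rotate left by 2), then delete the first character.
On "nomadic" that produces "adicno".
(Check on "acrobat": → "robatac" → "obatac" ✓)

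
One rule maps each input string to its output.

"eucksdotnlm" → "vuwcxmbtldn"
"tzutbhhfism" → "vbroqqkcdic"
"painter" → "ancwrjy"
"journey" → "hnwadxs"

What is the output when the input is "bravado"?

xmjejak

The rule is to reverse the string, then shift every letter 9 places forward in the alphabet (wrapping around).
Applying both steps to "bravado": "odavarb", then "xmjejak".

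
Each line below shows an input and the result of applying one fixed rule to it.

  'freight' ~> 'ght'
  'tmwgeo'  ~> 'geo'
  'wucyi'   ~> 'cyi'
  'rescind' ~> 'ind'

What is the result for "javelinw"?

inw

Rule — keep only the last 3 characters.
On "javelinw" that produces "inw".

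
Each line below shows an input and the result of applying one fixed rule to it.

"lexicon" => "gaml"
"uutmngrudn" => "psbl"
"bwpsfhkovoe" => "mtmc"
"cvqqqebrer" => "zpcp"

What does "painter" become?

The rule is to shift every letter 2 places backward in the alphabet (wrapping around), then keep only the last 4 characters.
Starting from "painter": after the first operation, "nyglrcp"; after the second, "lrcp".

lrcp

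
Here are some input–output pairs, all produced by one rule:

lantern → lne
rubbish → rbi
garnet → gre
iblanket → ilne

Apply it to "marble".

mrl

What's happening: move the last character to the front, then keep every other character starting from the second (positions 2nd, 4th, 6th, ...).
For "marble", step one produces "emarbl"; step two turns that into "mrl".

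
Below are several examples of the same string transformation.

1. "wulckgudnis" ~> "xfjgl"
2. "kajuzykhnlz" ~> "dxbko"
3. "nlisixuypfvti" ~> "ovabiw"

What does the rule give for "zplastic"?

Rule — keep every other character starting from the second (positions 2nd, 4th, 6th, ...), then shift every letter 3 places forward in the alphabet (wrapping around).
Applying that to "zplastic" gives "sdwf".

sdwf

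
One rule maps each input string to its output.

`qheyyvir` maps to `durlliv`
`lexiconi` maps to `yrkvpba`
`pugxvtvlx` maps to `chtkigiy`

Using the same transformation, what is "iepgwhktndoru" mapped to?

The rule is to delete the last character, then shift every letter 13 places forward in the alphabet (wrapping around) — i.e. ROT13.
Working it through for "iepgwhktndoru": intermediate "iepgwhktndor", final "vrctjuxgaqbe".

vrctjuxgaqbe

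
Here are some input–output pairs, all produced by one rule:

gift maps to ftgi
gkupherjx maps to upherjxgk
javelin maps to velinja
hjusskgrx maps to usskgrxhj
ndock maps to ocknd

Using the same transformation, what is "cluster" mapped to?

ustercl

In each case the input is transformed by: move the first 2 characters to the end (rotate left by 2).
So "cluster" becomes "ustercl".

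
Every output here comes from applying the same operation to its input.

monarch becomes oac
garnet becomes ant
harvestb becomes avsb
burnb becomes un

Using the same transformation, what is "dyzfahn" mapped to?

yfh

The transformation: keep every other character starting from the second (positions 2nd, 4th, 6th, ...).
So "dyzfahn" becomes "yfh".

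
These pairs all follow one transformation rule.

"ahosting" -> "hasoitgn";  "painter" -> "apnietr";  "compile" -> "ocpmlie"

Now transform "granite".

Looking at the pairs, the operation is to swap each adjacent pair of characters (1↔2, 3↔4, ...).
So "granite" becomes "rgnatie".

rgnatie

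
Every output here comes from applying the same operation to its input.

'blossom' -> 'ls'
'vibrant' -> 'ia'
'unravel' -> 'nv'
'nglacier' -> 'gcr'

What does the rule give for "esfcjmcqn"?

What's happening: keep one character in every 3, starting at position 2 (positions 2nd, 5th, 8th, ...).
So "esfcjmcqn" becomes "sjq".

sjq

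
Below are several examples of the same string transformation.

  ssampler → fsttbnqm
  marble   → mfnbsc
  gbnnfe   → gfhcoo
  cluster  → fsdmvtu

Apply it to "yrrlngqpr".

Looking at the pairs, the operation is to move the last 2 characters to the front (rotate right by 2), then shift every letter 1 place forward in the alphabet (wrapping around).
Doing the same to "yrrlngqpr": "qszssmohr".

qszssmohr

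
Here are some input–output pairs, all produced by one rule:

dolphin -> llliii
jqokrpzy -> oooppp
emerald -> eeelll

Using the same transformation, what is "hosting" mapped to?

sssnnn

Looking at the pairs, the operation is to keep one character in every 3, starting at position 3 (positions 3rd, 6th, 9th, ...), then repeat every character 3 times.
Applying both steps to "hosting": "sn", then "sssnnn".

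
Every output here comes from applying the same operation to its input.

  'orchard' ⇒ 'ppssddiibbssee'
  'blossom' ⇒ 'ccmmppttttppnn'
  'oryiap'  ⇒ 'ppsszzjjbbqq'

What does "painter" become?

qqbbjjoouuffss

The rule is to shift every letter 1 place forward in the alphabet (wrapping around), then double every character.
Working it through for "painter": intermediate "qbjoufs", final "qqbbjjoouuffss".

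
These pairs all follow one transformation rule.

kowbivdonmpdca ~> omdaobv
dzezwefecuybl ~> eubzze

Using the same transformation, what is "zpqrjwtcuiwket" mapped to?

ciktprw

Each output is the input with this applied: keep every other character starting from the second (positions 2nd, 4th, 6th, ...), then move the first 3 characters to the end (rotate left by 3).
On "zpqrjwtcuiwket" that produces "ciktprw".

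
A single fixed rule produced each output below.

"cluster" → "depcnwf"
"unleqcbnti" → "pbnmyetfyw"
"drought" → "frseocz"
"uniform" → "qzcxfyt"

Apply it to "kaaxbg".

imrvll

In each case the input is transformed by: shift every letter 11 places forward in the alphabet (wrapping around), then move the first 3 characters to the end (rotate left by 3).
"kaaxbg" → "imrvll".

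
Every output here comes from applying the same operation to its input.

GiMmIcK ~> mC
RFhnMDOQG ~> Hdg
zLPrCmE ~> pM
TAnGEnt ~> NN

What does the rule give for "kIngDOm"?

The pattern: flip the case of every letter, then keep one character in every 3, starting at position 3 (positions 3rd, 6th, 9th, ...).
Applying both steps to "kIngDOm": "KiNGdoM", then "No".

No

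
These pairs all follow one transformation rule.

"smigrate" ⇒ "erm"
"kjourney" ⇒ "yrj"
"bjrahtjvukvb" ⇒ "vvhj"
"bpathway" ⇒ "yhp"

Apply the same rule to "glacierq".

qil

Rule — keep one character in every 3, starting at position 2 (positions 2nd, 5th, 8th, ...), then reverse the string.
"glacierq" → "qil".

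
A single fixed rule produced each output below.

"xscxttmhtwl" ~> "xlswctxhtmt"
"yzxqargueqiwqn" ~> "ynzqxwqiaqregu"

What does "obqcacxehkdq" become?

oqbdqkchaecx

The pattern: take characters alternately from the front and the back (1st, last, 2nd, 2nd-last, ...).
So "obqcacxehkdq" becomes "oqbdqkchaecx".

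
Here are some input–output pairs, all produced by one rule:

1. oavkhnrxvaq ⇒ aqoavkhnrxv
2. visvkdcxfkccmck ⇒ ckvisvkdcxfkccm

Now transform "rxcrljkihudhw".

The pattern: move the last 2 characters to the front (rotate right by 2).
So "rxcrljkihudhw" becomes "hwrxcrljkihud".

hwrxcrljkihud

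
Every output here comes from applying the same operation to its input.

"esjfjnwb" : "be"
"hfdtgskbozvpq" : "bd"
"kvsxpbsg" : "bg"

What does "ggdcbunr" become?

Looking at the pairs, the operation is to sort the characters into alphabetical order, then keep only the first 2 characters.
On "ggdcbunr": the first step gives "bcdggnru", and the second then gives "bc".

bc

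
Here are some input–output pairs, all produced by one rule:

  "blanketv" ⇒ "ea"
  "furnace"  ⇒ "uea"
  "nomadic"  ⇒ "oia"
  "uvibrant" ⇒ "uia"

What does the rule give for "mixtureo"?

uoie

Each output is the input with this applied: sort the characters into reverse alphabetical order, then keep only the vowels.
Applying both steps to "mixtureo": "xutromie", then "uoie".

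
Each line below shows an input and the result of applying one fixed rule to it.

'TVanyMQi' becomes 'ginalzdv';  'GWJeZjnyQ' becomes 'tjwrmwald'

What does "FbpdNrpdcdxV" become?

The rule is to shift every letter 13 places forward in the alphabet (wrapping around) — i.e. ROT13, then convert every letter to lowercase.
"FbpdNrpdcdxV" → "socqaecqpqki".

socqaecqpqki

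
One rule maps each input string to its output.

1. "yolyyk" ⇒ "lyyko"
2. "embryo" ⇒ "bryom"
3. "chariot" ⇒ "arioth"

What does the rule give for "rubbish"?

The pattern: delete the first character, then move the first character to the end.
Starting from "rubbish": after the first operation, "ubbish"; after the second, "bbishu".

bbishu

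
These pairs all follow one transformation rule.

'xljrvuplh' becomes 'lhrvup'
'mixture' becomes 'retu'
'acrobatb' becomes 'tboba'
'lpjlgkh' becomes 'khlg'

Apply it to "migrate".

Rule — delete the first 3 characters, then move the last 2 characters to the front (rotate right by 2).
Applying both steps to "migrate": "rate", then "tera".

tera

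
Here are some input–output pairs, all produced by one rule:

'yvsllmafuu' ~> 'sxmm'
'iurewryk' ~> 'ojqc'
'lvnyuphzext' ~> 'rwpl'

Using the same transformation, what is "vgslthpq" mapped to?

lzhi

The pattern: shift every letter 8 places backward in the alphabet (wrapping around), then keep only the last 4 characters.
"vgslthpq" → "nykdlzhi" → "lzhi".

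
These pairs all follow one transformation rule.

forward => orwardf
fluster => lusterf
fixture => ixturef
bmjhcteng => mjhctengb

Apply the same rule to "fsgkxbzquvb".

sgkxbzquvbf

Each output is the input with this applied: move the first character to the end.
On "fsgkxbzquvb" that produces "sgkxbzquvbf".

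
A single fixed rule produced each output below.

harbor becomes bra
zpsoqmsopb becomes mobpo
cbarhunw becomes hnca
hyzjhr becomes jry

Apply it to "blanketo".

ktba

What's happening: swap the front and back halves of the string, then keep every other character starting from the first (positions 1st, 3rd, 5th, ...).
For "blanketo" the result is "ktba".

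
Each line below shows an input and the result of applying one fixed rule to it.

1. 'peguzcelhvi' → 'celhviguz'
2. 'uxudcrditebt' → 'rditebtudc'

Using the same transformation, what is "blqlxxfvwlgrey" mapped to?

xfvwlgreyqlx

Each output is the input with this applied: delete the first 2 characters, then move the first 3 characters to the end (rotate left by 3).
"blqlxxfvwlgrey" → "qlxxfvwlgrey" → "xfvwlgreyqlx".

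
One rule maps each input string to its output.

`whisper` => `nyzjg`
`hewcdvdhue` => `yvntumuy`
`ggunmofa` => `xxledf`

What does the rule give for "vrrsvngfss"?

miijmexw

What's happening: delete the last 2 characters, then shift every letter 9 places backward in the alphabet (wrapping around).
Starting from "vrrsvngfss": after the first operation, "vrrsvngf"; after the second, "miijmexw".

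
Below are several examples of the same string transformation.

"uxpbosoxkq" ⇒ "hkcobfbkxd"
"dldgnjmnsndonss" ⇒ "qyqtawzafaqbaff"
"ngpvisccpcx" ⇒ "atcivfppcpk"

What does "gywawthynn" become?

The transformation: shift every letter 13 places forward in the alphabet (wrapping around) — i.e. ROT13.
So "gywawthynn" becomes "tljnjgulaa".

tljnjgulaa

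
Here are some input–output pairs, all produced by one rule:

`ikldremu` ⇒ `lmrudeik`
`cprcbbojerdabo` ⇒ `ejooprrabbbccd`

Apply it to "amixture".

rtuxaeim

What's happening: sort the characters into alphabetical order, then swap the front and back halves of the string.
Working it through for "amixture": intermediate "aeimrtux", final "rtuxaeim".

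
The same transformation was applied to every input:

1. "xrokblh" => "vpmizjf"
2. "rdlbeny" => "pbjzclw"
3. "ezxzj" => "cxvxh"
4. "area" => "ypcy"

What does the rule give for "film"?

In each case the input is transformed by: shift every letter 2 places backward in the alphabet (wrapping around).
"film" → "dgjk".

dgjk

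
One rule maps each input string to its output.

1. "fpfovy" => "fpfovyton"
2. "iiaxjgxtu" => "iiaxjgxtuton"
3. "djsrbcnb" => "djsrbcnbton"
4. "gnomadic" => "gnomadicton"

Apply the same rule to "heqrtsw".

Rule — append "ton".
"heqrtsw" → "heqrtswton".

heqrtswton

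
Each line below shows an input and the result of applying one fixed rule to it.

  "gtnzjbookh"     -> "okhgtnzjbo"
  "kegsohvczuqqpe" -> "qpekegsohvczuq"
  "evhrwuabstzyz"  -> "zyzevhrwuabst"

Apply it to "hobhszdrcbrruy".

Each output is the input with this applied: move the last 3 characters to the front (rotate right by 3).
So "hobhszdrcbrruy" becomes "ruyhobhszdrcbr".

ruyhobhszdrcbr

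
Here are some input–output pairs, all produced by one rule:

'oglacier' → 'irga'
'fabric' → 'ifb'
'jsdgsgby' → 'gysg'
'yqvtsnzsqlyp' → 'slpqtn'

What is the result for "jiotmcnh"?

In each case the input is transformed by: swap the front and back halves of the string, then keep every other character starting from the second (positions 2nd, 4th, 6th, ...).
Working it through for "jiotmcnh": intermediate "mcnhjiot", final "chit".
(Check on "jsdgsgby": → "sgbyjsdg" → "gysg" ✓)

chit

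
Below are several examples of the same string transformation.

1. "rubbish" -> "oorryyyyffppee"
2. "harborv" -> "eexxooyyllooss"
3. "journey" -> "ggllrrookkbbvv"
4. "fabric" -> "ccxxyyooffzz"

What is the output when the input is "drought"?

The transformation: shift every letter 3 places backward in the alphabet (wrapping around), then double every character.
For "drought" the result is "aaoollrrddeeqq".

aaoollrrddeeqq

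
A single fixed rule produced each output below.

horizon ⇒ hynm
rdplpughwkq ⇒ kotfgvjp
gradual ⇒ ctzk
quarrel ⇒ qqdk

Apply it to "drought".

The rule is to shift every letter 1 place backward in the alphabet (wrapping around), then delete the first 3 characters.
"drought" → "cqntfgs" → "tfgs".

tfgs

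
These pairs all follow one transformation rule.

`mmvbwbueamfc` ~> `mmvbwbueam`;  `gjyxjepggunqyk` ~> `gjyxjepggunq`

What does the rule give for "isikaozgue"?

Looking at the pairs, the operation is to delete the last 2 characters.
On "isikaozgue" that produces "isikaozg".

isikaozg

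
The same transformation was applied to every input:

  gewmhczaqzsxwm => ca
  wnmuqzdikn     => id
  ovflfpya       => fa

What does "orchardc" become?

The transformation: sort the characters into reverse alphabetical order, then keep only the last 2 characters.
Working it through for "orchardc": intermediate "rrohdcca", final "ca".

ca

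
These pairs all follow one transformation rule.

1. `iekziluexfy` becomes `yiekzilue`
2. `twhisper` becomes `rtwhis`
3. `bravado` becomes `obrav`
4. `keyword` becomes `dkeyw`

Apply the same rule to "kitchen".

nkitc

In each case the input is transformed by: move the last character to the front, then delete the last 2 characters.
Starting from "kitchen": after the first operation, "nkitche"; after the second, "nkitc".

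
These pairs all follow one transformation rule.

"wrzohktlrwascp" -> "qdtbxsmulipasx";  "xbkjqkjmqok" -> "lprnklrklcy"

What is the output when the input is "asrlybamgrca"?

bdshnbczmstb

The transformation: shift every letter 1 place forward in the alphabet (wrapping around), then reverse the string.
For "asrlybamgrca" the result is "bdshnbczmstb".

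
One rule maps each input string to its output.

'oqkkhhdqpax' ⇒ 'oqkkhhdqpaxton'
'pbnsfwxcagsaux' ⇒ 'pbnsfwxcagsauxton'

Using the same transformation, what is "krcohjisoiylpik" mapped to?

krcohjisoiylpikton

Looking at the pairs, the operation is to append "ton".
So "krcohjisoiylpik" becomes "krcohjisoiylpikton".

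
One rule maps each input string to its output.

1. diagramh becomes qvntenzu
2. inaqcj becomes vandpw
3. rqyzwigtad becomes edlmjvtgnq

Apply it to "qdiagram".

dqvntenz

The transformation: shift every letter 13 places forward in the alphabet (wrapping around) — i.e. ROT13.
Applying that to "qdiagram" gives "dqvntenz".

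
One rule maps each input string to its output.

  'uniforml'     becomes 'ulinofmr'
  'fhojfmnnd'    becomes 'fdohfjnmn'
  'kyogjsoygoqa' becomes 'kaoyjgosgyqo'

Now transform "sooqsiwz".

szoosqwi

Looking at the pairs, the operation is to move the last character to the front, then swap each adjacent pair of characters (1↔2, 3↔4, ...).
Applying that to "sooqsiwz" gives "szoosqwi".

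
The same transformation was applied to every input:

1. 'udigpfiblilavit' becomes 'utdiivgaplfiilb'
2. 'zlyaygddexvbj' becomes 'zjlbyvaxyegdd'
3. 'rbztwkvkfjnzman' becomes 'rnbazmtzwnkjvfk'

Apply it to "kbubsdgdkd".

kdbkudbgsd

Looking at the pairs, the operation is to take characters alternately from the front and the back (1st, last, 2nd, 2nd-last, ...).
Doing the same to "kbubsdgdkd": "kdbkudbgsd".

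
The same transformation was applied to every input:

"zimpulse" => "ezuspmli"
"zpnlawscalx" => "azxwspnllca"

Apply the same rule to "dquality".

ayutqlid

The pattern: sort the characters into reverse alphabetical order, then move the last character to the front.
"dquality" → "yutqlida" → "ayutqlid".
(Check on "zimpulse": → "zuspmlie" → "ezuspmli" ✓)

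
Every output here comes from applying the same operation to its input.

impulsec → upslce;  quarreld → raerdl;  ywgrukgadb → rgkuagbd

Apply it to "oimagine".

amigen

The transformation: delete the first 2 characters, then swap each adjacent pair of characters (1↔2, 3↔4, ...).
On "oimagine": the first step gives "magine", and the second then gives "amigen".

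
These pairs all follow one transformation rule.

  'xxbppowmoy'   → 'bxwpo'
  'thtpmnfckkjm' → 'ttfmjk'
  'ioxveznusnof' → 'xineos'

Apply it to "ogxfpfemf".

Looking at the pairs, the operation is to keep every other character starting from the first (positions 1st, 3rd, 5th, ...), then swap each adjacent pair of characters (1↔2, 3↔4, ...).
On "ogxfpfemf": the first step gives "oxpef", and the second then gives "xoepf".

xoepf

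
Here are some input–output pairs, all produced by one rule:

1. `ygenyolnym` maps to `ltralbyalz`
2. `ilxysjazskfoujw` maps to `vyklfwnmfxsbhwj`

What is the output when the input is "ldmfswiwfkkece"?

yqzsfjvjsxxrpr

In each case the input is transformed by: shift every letter 13 places forward in the alphabet (wrapping around) — i.e. ROT13.
"ldmfswiwfkkece" → "yqzsfjvjsxxrpr".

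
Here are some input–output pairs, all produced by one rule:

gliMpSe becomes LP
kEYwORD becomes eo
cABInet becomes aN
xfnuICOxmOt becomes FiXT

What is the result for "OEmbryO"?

The rule is to flip the case of every letter, then keep one character in every 3, starting at position 2 (positions 2nd, 5th, 8th, ...).
"OEmbryO" → "oeMBRYo" → "eR".

eR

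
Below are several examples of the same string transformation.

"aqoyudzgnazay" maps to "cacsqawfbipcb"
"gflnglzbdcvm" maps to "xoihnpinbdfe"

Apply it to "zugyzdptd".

vfbwiabfr

Each output is the input with this applied: move the last 2 characters to the front (rotate right by 2), then shift every letter 2 places forward in the alphabet (wrapping around).
Doing the same to "zugyzdptd": "vfbwiabfr".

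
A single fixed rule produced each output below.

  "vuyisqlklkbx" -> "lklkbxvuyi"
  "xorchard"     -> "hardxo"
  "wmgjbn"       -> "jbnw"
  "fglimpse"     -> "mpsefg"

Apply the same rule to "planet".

netp

The pattern: swap the front and back halves of the string, then delete the last 2 characters.
"planet" → "netpla" → "netp".
(Check on "xorchard": → "hardxorc" → "hardxo" ✓)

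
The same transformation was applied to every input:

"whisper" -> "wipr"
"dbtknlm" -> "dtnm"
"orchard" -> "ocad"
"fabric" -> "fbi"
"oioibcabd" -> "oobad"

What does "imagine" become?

iaie

Each output is the input with this applied: keep every other character starting from the first (positions 1st, 3rd, 5th, ...).
Doing the same to "imagine": "iaie".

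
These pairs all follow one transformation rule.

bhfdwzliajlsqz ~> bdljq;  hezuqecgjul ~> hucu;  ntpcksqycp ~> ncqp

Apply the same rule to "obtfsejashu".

Looking at the pairs, the operation is to keep one character in every 3, starting at position 1 (positions 1st, 4th, 7th, ...).
Doing the same to "obtfsejashu": "ofjh".

ofjh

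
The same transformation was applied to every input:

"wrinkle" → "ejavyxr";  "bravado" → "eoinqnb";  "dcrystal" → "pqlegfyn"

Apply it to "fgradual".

tsnehqyn

The rule is to swap each adjacent pair of characters (1↔2, 3↔4, ...), then shift every letter 13 places forward in the alphabet (wrapping around) — i.e. ROT13.
"fgradual" → "gfarudla" → "tsnehqyn".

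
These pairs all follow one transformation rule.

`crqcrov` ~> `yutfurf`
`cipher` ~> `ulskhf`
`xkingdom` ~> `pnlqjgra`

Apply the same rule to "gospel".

The transformation: shift every letter 3 places forward in the alphabet (wrapping around), then swap the first and last characters.
"gospel" → "jrvsho" → "orvshj".

orvshj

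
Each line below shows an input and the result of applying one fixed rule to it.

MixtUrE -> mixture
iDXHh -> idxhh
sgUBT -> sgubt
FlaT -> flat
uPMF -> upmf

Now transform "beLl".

Rule — convert every letter to lowercase.
Doing the same to "beLl": "bell".

bell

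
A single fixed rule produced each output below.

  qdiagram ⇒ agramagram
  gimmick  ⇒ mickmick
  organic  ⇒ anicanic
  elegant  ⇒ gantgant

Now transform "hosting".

tingting

Rule — delete the first 3 characters, then write the whole string twice.
Starting from "hosting": after the first operation, "ting"; after the second, "tingting".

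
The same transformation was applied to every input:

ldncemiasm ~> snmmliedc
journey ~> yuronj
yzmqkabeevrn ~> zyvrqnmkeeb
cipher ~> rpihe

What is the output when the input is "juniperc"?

urpnjie

Rule — sort the characters into reverse alphabetical order, then delete the last character.
Working it through for "juniperc": intermediate "urpnjiec", final "urpnjie".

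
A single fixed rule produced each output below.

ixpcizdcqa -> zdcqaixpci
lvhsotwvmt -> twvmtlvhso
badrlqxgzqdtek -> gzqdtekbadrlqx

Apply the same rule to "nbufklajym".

What's happening: swap the front and back halves of the string.
Doing the same to "nbufklajym": "lajymnbufk".

lajymnbufk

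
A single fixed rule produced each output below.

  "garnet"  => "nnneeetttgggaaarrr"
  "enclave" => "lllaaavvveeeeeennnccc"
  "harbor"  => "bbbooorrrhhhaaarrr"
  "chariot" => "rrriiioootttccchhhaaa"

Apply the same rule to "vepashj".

aaassshhhjjjvvveeeppp

What's happening: move the first 3 characters to the end (rotate left by 3), then repeat every character 3 times.
Applying both steps to "vepashj": "ashjvep", then "aaassshhhjjjvvveeeppp".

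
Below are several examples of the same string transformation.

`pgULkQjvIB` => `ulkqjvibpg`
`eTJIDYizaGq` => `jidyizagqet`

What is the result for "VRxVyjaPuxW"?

The transformation: move the first 2 characters to the end (rotate left by 2), then convert every letter to lowercase.
"VRxVyjaPuxW" → "xVyjaPuxWVR" → "xvyjapuxwvr".

xvyjapuxwvr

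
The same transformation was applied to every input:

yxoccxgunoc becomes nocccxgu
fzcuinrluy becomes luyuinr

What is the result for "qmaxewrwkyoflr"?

The pattern: delete the first 3 characters, then move the last 3 characters to the front (rotate right by 3).
Starting from "qmaxewrwkyoflr": after the first operation, "xewrwkyoflr"; after the second, "flrxewrwkyo".

flrxewrwkyo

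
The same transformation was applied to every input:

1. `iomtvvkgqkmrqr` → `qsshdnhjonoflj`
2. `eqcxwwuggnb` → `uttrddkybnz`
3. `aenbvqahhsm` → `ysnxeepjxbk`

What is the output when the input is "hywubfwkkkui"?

rycthhhrfevt

The transformation: move the first 3 characters to the end (rotate left by 3), then shift every letter 3 places backward in the alphabet (wrapping around).
Doing the same to "hywubfwkkkui": "rycthhhrfevt".
(Check on "aenbvqahhsm": → "bvqahhsmaen" → "ysnxeepjxbk" ✓)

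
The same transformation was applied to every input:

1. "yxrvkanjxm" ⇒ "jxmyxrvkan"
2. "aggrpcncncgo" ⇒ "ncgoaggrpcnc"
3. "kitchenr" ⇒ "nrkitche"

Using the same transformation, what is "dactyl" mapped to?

ldacty

Each output is the input with this applied: swap the front and back halves of the string, then move the first 2 characters to the end (rotate left by 2).
Starting from "dactyl": after the first operation, "tyldac"; after the second, "ldacty".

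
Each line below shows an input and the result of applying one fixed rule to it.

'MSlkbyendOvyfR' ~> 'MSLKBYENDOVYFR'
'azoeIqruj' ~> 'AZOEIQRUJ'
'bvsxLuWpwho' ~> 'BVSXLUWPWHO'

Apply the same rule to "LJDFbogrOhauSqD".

LJDFBOGROHAUSQD

In each case the input is transformed by: convert every letter to uppercase.
Applying that to "LJDFbogrOhauSqD" gives "LJDFBOGROHAUSQD".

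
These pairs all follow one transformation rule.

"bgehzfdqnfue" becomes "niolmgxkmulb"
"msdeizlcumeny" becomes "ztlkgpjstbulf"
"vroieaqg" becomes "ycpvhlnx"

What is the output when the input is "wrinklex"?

Each output is the input with this applied: swap each adjacent pair of characters (1↔2, 3↔4, ...), then shift every letter 7 places forward in the alphabet (wrapping around).
On "wrinklex": the first step gives "rwnilkxe", and the second then gives "ydupsrel".

ydupsrel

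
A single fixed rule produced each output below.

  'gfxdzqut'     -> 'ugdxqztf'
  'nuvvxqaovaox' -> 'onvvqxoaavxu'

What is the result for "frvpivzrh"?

Looking at the pairs, the operation is to swap each adjacent pair of characters (1↔2, 3↔4, ...), then swap the first and last characters.
For "frvpivzrh", step one produces "rfpvvirzh"; step two turns that into "hfpvvirzr".
(Check on "nuvvxqaovaox": → "unvvqxoaavxo" → "onvvqxoaavxu" ✓)

hfpvvirzr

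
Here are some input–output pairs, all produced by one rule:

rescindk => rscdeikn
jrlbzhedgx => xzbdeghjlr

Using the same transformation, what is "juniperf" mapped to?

ruefijnp

The rule is to sort the characters into alphabetical order, then move the last 2 characters to the front (rotate right by 2).
Applying both steps to "juniperf": "efijnpru", then "ruefijnp".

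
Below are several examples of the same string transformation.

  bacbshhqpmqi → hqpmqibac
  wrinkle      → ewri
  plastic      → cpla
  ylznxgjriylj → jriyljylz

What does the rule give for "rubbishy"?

The transformation: move the first 3 characters to the end (rotate left by 3), then delete the first 3 characters.
Starting from "rubbishy": after the first operation, "bishyrub"; after the second, "hyrub".

hyrub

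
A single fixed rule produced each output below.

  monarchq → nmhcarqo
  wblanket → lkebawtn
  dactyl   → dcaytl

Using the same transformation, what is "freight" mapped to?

hgfetri

In each case the input is transformed by: sort the characters into reverse alphabetical order, then move the first 3 characters to the end (rotate left by 3).
Applying both steps to "freight": "trihgfe", then "hgfetri".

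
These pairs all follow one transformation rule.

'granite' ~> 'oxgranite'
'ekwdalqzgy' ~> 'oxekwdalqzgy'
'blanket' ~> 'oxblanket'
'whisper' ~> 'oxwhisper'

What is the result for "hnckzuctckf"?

The rule is to prepend "ox".
So "hnckzuctckf" becomes "oxhnckzuctckf".

oxhnckzuctckf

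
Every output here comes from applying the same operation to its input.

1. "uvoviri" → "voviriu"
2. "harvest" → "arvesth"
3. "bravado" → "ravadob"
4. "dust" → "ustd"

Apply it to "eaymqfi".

aymqfie

Each output is the input with this applied: move the first character to the end.
"eaymqfi" → "aymqfie".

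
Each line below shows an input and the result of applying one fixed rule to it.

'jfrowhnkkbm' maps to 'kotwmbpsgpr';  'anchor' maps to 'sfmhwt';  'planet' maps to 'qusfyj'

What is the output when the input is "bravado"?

Each output is the input with this applied: shift every letter 5 places forward in the alphabet (wrapping around), then swap each adjacent pair of characters (1↔2, 3↔4, ...).
Starting from "bravado": after the first operation, "gwfafit"; after the second, "wgafift".

wgafift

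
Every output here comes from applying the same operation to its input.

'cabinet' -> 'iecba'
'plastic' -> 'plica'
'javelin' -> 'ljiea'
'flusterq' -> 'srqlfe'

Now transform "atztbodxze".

In each case the input is transformed by: sort the characters into reverse alphabetical order, then delete the first 2 characters.
Applying both steps to "atztbodxze": "zzxttoedba", then "xttoedba".

xttoedba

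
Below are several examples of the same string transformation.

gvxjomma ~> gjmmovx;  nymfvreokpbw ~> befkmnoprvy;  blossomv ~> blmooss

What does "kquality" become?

Each output is the input with this applied: delete the last character, then sort the characters into alphabetical order.
"kquality" → "kqualit" → "aiklqtu".
(Check on "blossomv": → "blossom" → "blmooss" ✓)

aiklqtu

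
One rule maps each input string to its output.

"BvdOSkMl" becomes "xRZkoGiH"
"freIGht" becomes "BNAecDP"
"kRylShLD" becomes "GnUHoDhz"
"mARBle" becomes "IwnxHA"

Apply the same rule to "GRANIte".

cnwjePA

The rule is to flip the case of every letter, then shift every letter 4 places backward in the alphabet (wrapping around).
For "GRANIte", step one produces "graniTE"; step two turns that into "cnwjePA".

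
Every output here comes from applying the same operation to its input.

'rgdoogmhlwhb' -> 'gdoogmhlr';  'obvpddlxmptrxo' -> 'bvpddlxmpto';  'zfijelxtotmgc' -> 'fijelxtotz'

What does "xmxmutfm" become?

mxmux

Looking at the pairs, the operation is to delete the last 3 characters, then move the first character to the end.
Applying both steps to "xmxmutfm": "xmxmu", then "mxmux".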